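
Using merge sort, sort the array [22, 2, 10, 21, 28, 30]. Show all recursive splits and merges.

Merge sort trace:

Split: [22, 2, 10, 21, 28, 30] -> [22, 2, 10] and [21, 28, 30]
  Split: [22, 2, 10] -> [22] and [2, 10]
    Split: [2, 10] -> [2] and [10]
    Merge: [2] + [10] -> [2, 10]
  Merge: [22] + [2, 10] -> [2, 10, 22]
  Split: [21, 28, 30] -> [21] and [28, 30]
    Split: [28, 30] -> [28] and [30]
    Merge: [28] + [30] -> [28, 30]
  Merge: [21] + [28, 30] -> [21, 28, 30]
Merge: [2, 10, 22] + [21, 28, 30] -> [2, 10, 21, 22, 28, 30]

Final sorted array: [2, 10, 21, 22, 28, 30]

The merge sort proceeds by recursively splitting the array and merging sorted halves.
After all merges, the sorted array is [2, 10, 21, 22, 28, 30].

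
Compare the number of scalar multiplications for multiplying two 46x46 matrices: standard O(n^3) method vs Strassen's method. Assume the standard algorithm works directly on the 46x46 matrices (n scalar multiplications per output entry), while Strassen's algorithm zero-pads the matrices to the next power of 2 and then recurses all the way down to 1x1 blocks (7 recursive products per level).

Matrix multiplication for 46x46 matrices:

Strassen's algorithm requires power-of-2 dimensions. Pad 46x46 to 64x64 (next power of 2).

Standard algorithm: 46^3 = 97336 multiplications
Strassen's algorithm: 7^(log2(64)) = 7^6 = 117649 multiplications
Difference: 97336 - 117649 = -20313 (Strassen uses MORE here due to padding overhead — for small or just-over-power-of-2 n, padding can outweigh the per-level savings)

Standard: 97336 multiplications (46^3). Strassen: 117649 multiplications (7^6, after padding to 64x64). Strassen reduces 8 recursive multiplications to 7 at each level.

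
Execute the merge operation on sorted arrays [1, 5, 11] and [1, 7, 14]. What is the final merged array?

Merging process:

Compare 1 vs 1: take 1 from left. Merged: [1]
Compare 5 vs 1: take 1 from right. Merged: [1, 1]
Compare 5 vs 7: take 5 from left. Merged: [1, 1, 5]
Compare 11 vs 7: take 7 from right. Merged: [1, 1, 5, 7]
Compare 11 vs 14: take 11 from left. Merged: [1, 1, 5, 7, 11]
Append remaining from right: [14]. Merged: [1, 1, 5, 7, 11, 14]

Final merged array: [1, 1, 5, 7, 11, 14]
Total comparisons: 5

The merged array is [1, 1, 5, 7, 11, 14], requiring 5 comparisons. The merge step runs in O(n) time where n is the total number of elements.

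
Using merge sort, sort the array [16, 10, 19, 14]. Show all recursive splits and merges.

Merge sort trace:

Split: [16, 10, 19, 14] -> [16, 10] and [19, 14]
  Split: [16, 10] -> [16] and [10]
  Merge: [16] + [10] -> [10, 16]
  Split: [19, 14] -> [19] and [14]
  Merge: [19] + [14] -> [14, 19]
Merge: [10, 16] + [14, 19] -> [10, 14, 16, 19]

Final sorted array: [10, 14, 16, 19]

The merge sort proceeds by recursively splitting the array and merging sorted halves.
After all merges, the sorted array is [10, 14, 16, 19].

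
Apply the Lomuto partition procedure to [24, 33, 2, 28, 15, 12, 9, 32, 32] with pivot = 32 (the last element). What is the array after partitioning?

Lomuto partition with pivot = 32:

Initial array: [24, 33, 2, 28, 15, 12, 9, 32, 32]

arr[0]=24 <= 32: swap with position 0, array becomes [24, 33, 2, 28, 15, 12, 9, 32, 32]
arr[1]=33 > 32: no swap
arr[2]=2 <= 32: swap with position 1, array becomes [24, 2, 33, 28, 15, 12, 9, 32, 32]
arr[3]=28 <= 32: swap with position 2, array becomes [24, 2, 28, 33, 15, 12, 9, 32, 32]
arr[4]=15 <= 32: swap with position 3, array becomes [24, 2, 28, 15, 33, 12, 9, 32, 32]
arr[5]=12 <= 32: swap with position 4, array becomes [24, 2, 28, 15, 12, 33, 9, 32, 32]
arr[6]=9 <= 32: swap with position 5, array becomes [24, 2, 28, 15, 12, 9, 33, 32, 32]
arr[7]=32 <= 32: swap with position 6, array becomes [24, 2, 28, 15, 12, 9, 32, 33, 32]

Place pivot at position 7: [24, 2, 28, 15, 12, 9, 32, 32, 33]
Pivot position: 7

After partitioning with pivot 32, the array becomes [24, 2, 28, 15, 12, 9, 32, 32, 33]. The pivot is placed at index 7. All elements to the left of the pivot are <= 32, and all elements to the right are > 32.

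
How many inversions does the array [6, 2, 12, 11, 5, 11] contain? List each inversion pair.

Finding inversions in [6, 2, 12, 11, 5, 11]:

(0, 1): arr[0]=6 > arr[1]=2
(0, 4): arr[0]=6 > arr[4]=5
(2, 3): arr[2]=12 > arr[3]=11
(2, 4): arr[2]=12 > arr[4]=5
(2, 5): arr[2]=12 > arr[5]=11
(3, 4): arr[3]=11 > arr[4]=5

Total inversions: 6

The array has 6 inversion(s): (0,1), (0,4), (2,3), (2,4), (2,5), (3,4). Each pair (i,j) satisfies i < j and arr[i] > arr[j].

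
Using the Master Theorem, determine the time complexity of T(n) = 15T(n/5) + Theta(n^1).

Master Theorem for T(n) = 15T(n/5) + O(n^1):

a = 15, b = 5, c = 1
log_b(a) = log_5(15) = 1.6826

Case 1: c = 1 < log_5(15) = 1.6826
T(n) = O(n^(log_5 15))

For T(n) = 15T(n/5) + O(n^1): log_5(15) = 1.6826. This is Case 1 of the Master Theorem (c < log_b(a), work dominated by leaves), giving O(n^(log_5 15)).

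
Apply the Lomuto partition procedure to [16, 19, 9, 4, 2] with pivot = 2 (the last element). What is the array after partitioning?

Lomuto partition with pivot = 2:

Initial array: [16, 19, 9, 4, 2]

arr[0]=16 > 2: no swap
arr[1]=19 > 2: no swap
arr[2]=9 > 2: no swap
arr[3]=4 > 2: no swap

Place pivot at position 0: [2, 19, 9, 4, 16]
Pivot position: 0

After partitioning with pivot 2, the array becomes [2, 19, 9, 4, 16]. The pivot is placed at index 0. All elements to the left of the pivot are <= 2, and all elements to the right are > 2.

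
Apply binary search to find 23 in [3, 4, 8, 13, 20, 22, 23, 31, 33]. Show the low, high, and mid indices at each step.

Binary search for 23 in [3, 4, 8, 13, 20, 22, 23, 31, 33]:

lo=0, hi=8, mid=4, arr[mid]=20 -> 20 < 23, search right half
lo=5, hi=8, mid=6, arr[mid]=23 -> Found target at index 6!

Binary search finds 23 at index 6 after 2 comparisons. The search repeatedly halves the search space by comparing with the middle element.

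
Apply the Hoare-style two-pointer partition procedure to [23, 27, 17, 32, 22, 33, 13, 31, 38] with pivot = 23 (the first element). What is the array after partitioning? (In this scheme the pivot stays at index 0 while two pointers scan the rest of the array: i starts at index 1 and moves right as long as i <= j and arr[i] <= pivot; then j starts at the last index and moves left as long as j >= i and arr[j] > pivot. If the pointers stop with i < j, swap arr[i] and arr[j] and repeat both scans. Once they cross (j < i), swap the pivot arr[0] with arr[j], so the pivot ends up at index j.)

Hoare-style two-pointer partition with pivot = 23:

Initial array: [23, 27, 17, 32, 22, 33, 13, 31, 38]

Pointers start at i = 1, j = 8.
i stops at index 1 (arr[1]=27 > 23), j stops at index 6 (arr[6]=13 <= 23): swap arr[1] and arr[6], array becomes [23, 13, 17, 32, 22, 33, 27, 31, 38]
i stops at index 3 (arr[3]=32 > 23), j stops at index 4 (arr[4]=22 <= 23): swap arr[3] and arr[4], array becomes [23, 13, 17, 22, 32, 33, 27, 31, 38]
i ends at 4, j ends at 3: the pointers have crossed (j < i), so scanning stops.

Swap pivot arr[0] with arr[3] to place pivot at position 3: [22, 13, 17, 23, 32, 33, 27, 31, 38]
Pivot position: 3

After partitioning with pivot 23, the array becomes [22, 13, 17, 23, 32, 33, 27, 31, 38]. The pivot is placed at index 3. All elements to the left of the pivot are <= 23, and all elements to the right are > 23.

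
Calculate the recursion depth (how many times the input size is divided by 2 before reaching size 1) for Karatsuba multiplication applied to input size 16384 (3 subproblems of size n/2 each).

For divide and conquer with division factor 2:

Problem sizes at each level:
Level 0: 16384
Level 1: 8192
Level 2: 4096
Level 3: 2048
Level 4: 1024
Level 5: 512
Level 6: 256
Level 7: 128
Level 8: 64
Level 9: 32
Level 10: 16
Level 11: 8
Level 12: 4
Level 13: 2
Level 14: 1

The root is level 0 and the size-1 base case is level 14 (the tree spans levels 0 through 14, i.e. 15 levels counting the root), so the depth is the number of divisions: log_2(16384) = 14

The recursion tree depth is log_2(16384) = 14. At each level, the problem size is divided by 2, so it takes 14 divisions to reduce to a base case of size 1. The algorithm makes 3 recursive calls at each level.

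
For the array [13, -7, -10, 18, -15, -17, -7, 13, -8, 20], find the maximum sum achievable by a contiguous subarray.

Using Kadane's algorithm on [13, -7, -10, 18, -15, -17, -7, 13, -8, 20]:

Scanning through the array:
Position 1 (value -7): max_ending_here = 6, max_so_far = 13
Position 2 (value -10): max_ending_here = -4, max_so_far = 13
Position 3 (value 18): max_ending_here = 18, max_so_far = 18
Position 4 (value -15): max_ending_here = 3, max_so_far = 18
Position 5 (value -17): max_ending_here = -14, max_so_far = 18
Position 6 (value -7): max_ending_here = -7, max_so_far = 18
Position 7 (value 13): max_ending_here = 13, max_so_far = 18
Position 8 (value -8): max_ending_here = 5, max_so_far = 18
Position 9 (value 20): max_ending_here = 25, max_so_far = 25

Maximum subarray: [13, -8, 20]
Maximum sum: 25

The maximum subarray is [13, -8, 20] with sum 25. This subarray runs from index 7 to index 9.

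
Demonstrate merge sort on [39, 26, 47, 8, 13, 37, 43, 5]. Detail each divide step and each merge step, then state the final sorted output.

Merge sort trace:

Split: [39, 26, 47, 8, 13, 37, 43, 5] -> [39, 26, 47, 8] and [13, 37, 43, 5]
  Split: [39, 26, 47, 8] -> [39, 26] and [47, 8]
    Split: [39, 26] -> [39] and [26]
    Merge: [39] + [26] -> [26, 39]
    Split: [47, 8] -> [47] and [8]
    Merge: [47] + [8] -> [8, 47]
  Merge: [26, 39] + [8, 47] -> [8, 26, 39, 47]
  Split: [13, 37, 43, 5] -> [13, 37] and [43, 5]
    Split: [13, 37] -> [13] and [37]
    Merge: [13] + [37] -> [13, 37]
    Split: [43, 5] -> [43] and [5]
    Merge: [43] + [5] -> [5, 43]
  Merge: [13, 37] + [5, 43] -> [5, 13, 37, 43]
Merge: [8, 26, 39, 47] + [5, 13, 37, 43] -> [5, 8, 13, 26, 37, 39, 43, 47]

Final sorted array: [5, 8, 13, 26, 37, 39, 43, 47]

The merge sort proceeds by recursively splitting the array and merging sorted halves.
After all merges, the sorted array is [5, 8, 13, 26, 37, 39, 43, 47].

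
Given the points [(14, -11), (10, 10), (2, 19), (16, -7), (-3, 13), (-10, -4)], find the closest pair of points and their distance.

Computing all pairwise distances among 6 points:

d((14, -11), (10, 10)) = 21.3776
d((14, -11), (2, 19)) = 32.311
d((14, -11), (16, -7)) = 4.4721 <-- minimum
d((14, -11), (-3, 13)) = 29.4109
d((14, -11), (-10, -4)) = 25.0
d((10, 10), (2, 19)) = 12.0416
d((10, 10), (16, -7)) = 18.0278
d((10, 10), (-3, 13)) = 13.3417
d((10, 10), (-10, -4)) = 24.4131
d((2, 19), (16, -7)) = 29.5296
d((2, 19), (-3, 13)) = 7.8102
d((2, 19), (-10, -4)) = 25.9422
d((16, -7), (-3, 13)) = 27.5862
d((16, -7), (-10, -4)) = 26.1725
d((-3, 13), (-10, -4)) = 18.3848

Closest pair: (14, -11) and (16, -7) with distance 4.4721

The closest pair is (14, -11) and (16, -7) with Euclidean distance 4.4721. For 6 points, brute-force pairwise comparison is shown above. For large n, the divide-and-conquer algorithm (sort by x, recurse on halves, check the dividing strip) achieves O(n log n).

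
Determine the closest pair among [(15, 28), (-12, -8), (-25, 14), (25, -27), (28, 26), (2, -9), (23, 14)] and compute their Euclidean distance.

Computing all pairwise distances among 7 points:

d((15, 28), (-12, -8)) = 45.0
d((15, 28), (-25, 14)) = 42.3792
d((15, 28), (25, -27)) = 55.9017
d((15, 28), (28, 26)) = 13.1529
d((15, 28), (2, -9)) = 39.2173
d((15, 28), (23, 14)) = 16.1245
d((-12, -8), (-25, 14)) = 25.5539
d((-12, -8), (25, -27)) = 41.5933
d((-12, -8), (28, 26)) = 52.4976
d((-12, -8), (2, -9)) = 14.0357
d((-12, -8), (23, 14)) = 41.3401
d((-25, 14), (25, -27)) = 64.6607
d((-25, 14), (28, 26)) = 54.3415
d((-25, 14), (2, -9)) = 35.4683
d((-25, 14), (23, 14)) = 48.0
d((25, -27), (28, 26)) = 53.0848
d((25, -27), (2, -9)) = 29.2062
d((25, -27), (23, 14)) = 41.0488
d((28, 26), (2, -9)) = 43.6005
d((28, 26), (23, 14)) = 13.0 <-- minimum
d((2, -9), (23, 14)) = 31.1448

Closest pair: (28, 26) and (23, 14) with distance 13.0

The closest pair is (28, 26) and (23, 14) with Euclidean distance 13.0. For 7 points, brute-force pairwise comparison is shown above. For large n, the divide-and-conquer algorithm (sort by x, recurse on halves, check the dividing strip) achieves O(n log n).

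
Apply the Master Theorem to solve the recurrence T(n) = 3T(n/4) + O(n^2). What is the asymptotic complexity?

Master Theorem for T(n) = 3T(n/4) + O(n^2):

a = 3, b = 4, c = 2
log_b(a) = log_4(3) = 0.7925

Case 3: c = 2 > log_4(3) = 0.7925
T(n) = O(n^2) = O(n^2)

For T(n) = 3T(n/4) + O(n^2): log_4(3) = 0.7925. This is Case 3 of the Master Theorem (c > log_b(a), work dominated by root), giving O(n^2).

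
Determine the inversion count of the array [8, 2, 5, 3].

Finding inversions in [8, 2, 5, 3]:

(0, 1): arr[0]=8 > arr[1]=2
(0, 2): arr[0]=8 > arr[2]=5
(0, 3): arr[0]=8 > arr[3]=3
(2, 3): arr[2]=5 > arr[3]=3

Total inversions: 4

The array has 4 inversion(s): (0,1), (0,2), (0,3), (2,3). Each pair (i,j) satisfies i < j and arr[i] > arr[j].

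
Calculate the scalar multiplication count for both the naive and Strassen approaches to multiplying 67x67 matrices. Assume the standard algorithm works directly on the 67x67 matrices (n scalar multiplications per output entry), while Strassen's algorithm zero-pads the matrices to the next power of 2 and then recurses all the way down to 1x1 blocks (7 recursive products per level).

Matrix multiplication for 67x67 matrices:

Strassen's algorithm requires power-of-2 dimensions. Pad 67x67 to 128x128 (next power of 2).

Standard algorithm: 67^3 = 300763 multiplications
Strassen's algorithm: 7^(log2(128)) = 7^7 = 823543 multiplications
Difference: 300763 - 823543 = -522780 (Strassen uses MORE here due to padding overhead — for small or just-over-power-of-2 n, padding can outweigh the per-level savings)

Standard: 300763 multiplications (67^3). Strassen: 823543 multiplications (7^7, after padding to 128x128). Strassen reduces 8 recursive multiplications to 7 at each level.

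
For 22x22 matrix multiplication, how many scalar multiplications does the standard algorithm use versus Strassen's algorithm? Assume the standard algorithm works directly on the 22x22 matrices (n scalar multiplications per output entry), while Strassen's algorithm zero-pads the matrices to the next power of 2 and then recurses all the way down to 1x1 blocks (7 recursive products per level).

Matrix multiplication for 22x22 matrices:

Strassen's algorithm requires power-of-2 dimensions. Pad 22x22 to 32x32 (next power of 2).

Standard algorithm: 22^3 = 10648 multiplications
Strassen's algorithm: 7^(log2(32)) = 7^5 = 16807 multiplications
Difference: 10648 - 16807 = -6159 (Strassen uses MORE here due to padding overhead — for small or just-over-power-of-2 n, padding can outweigh the per-level savings)

Standard: 10648 multiplications (22^3). Strassen: 16807 multiplications (7^5, after padding to 32x32). Strassen reduces 8 recursive multiplications to 7 at each level.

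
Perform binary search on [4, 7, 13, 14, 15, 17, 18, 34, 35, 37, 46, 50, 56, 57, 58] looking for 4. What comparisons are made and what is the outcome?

Binary search for 4 in [4, 7, 13, 14, 15, 17, 18, 34, 35, 37, 46, 50, 56, 57, 58]:

lo=0, hi=14, mid=7, arr[mid]=34 -> 34 > 4, search left half
lo=0, hi=6, mid=3, arr[mid]=14 -> 14 > 4, search left half
lo=0, hi=2, mid=1, arr[mid]=7 -> 7 > 4, search left half
lo=0, hi=0, mid=0, arr[mid]=4 -> Found target at index 0!

Binary search finds 4 at index 0 after 4 comparisons. The search repeatedly halves the search space by comparing with the middle element.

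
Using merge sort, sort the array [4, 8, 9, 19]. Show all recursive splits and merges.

Merge sort trace:

Split: [4, 8, 9, 19] -> [4, 8] and [9, 19]
  Split: [4, 8] -> [4] and [8]
  Merge: [4] + [8] -> [4, 8]
  Split: [9, 19] -> [9] and [19]
  Merge: [9] + [19] -> [9, 19]
Merge: [4, 8] + [9, 19] -> [4, 8, 9, 19]

Final sorted array: [4, 8, 9, 19]

The merge sort proceeds by recursively splitting the array and merging sorted halves.
After all merges, the sorted array is [4, 8, 9, 19].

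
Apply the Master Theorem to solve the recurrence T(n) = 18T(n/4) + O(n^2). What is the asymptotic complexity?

Master Theorem for T(n) = 18T(n/4) + O(n^2):

a = 18, b = 4, c = 2
log_b(a) = log_4(18) = 2.0850

Case 1: c = 2 < log_4(18) = 2.0850
T(n) = O(n^(log_4 18))

For T(n) = 18T(n/4) + O(n^2): log_4(18) = 2.0850. This is Case 1 of the Master Theorem (c < log_b(a), work dominated by leaves), giving O(n^(log_4 18)).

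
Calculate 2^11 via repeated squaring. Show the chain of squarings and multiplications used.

Computing 2^11 by squaring (build up from 2^1; each line after the first costs one multiplication):

2^1 = 2
2^2 = (2^1)^2 = 2^2 = 4
2^4 = (2^2)^2 = 4^2 = 16
2^5 = 2 * 2^4 = 2 * 16 = 32
2^10 = (2^5)^2 = 32^2 = 1024
2^11 = 2 * 2^10 = 2 * 1024 = 2048

Result: 2048
Multiplications needed: 5 (5 lines after 2^1)

2^11 = 2048. Using exponentiation by squaring, this requires 5 multiplications. The key idea: if the exponent is even, square the half-power; if odd, multiply by the base once.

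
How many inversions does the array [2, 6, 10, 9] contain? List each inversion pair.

Finding inversions in [2, 6, 10, 9]:

(2, 3): arr[2]=10 > arr[3]=9

Total inversions: 1

The array has 1 inversion(s): (2,3). Each pair (i,j) satisfies i < j and arr[i] > arr[j].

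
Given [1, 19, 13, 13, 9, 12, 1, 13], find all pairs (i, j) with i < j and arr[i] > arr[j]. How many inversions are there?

Finding inversions in [1, 19, 13, 13, 9, 12, 1, 13]:

(1, 2): arr[1]=19 > arr[2]=13
(1, 3): arr[1]=19 > arr[3]=13
(1, 4): arr[1]=19 > arr[4]=9
(1, 5): arr[1]=19 > arr[5]=12
(1, 6): arr[1]=19 > arr[6]=1
(1, 7): arr[1]=19 > arr[7]=13
(2, 4): arr[2]=13 > arr[4]=9
(2, 5): arr[2]=13 > arr[5]=12
(2, 6): arr[2]=13 > arr[6]=1
(3, 4): arr[3]=13 > arr[4]=9
(3, 5): arr[3]=13 > arr[5]=12
(3, 6): arr[3]=13 > arr[6]=1
(4, 6): arr[4]=9 > arr[6]=1
(5, 6): arr[5]=12 > arr[6]=1

Total inversions: 14

The array has 14 inversion(s): (1,2), (1,3), (1,4), (1,5), (1,6), (1,7), (2,4), (2,5), (2,6), (3,4), (3,5), (3,6), (4,6), (5,6). Each pair (i,j) satisfies i < j and arr[i] > arr[j].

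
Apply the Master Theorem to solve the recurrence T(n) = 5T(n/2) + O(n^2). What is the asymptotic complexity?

Master Theorem for T(n) = 5T(n/2) + O(n^2):

a = 5, b = 2, c = 2
log_b(a) = log_2(5) = 2.3219

Case 1: c = 2 < log_2(5) = 2.3219
T(n) = O(n^(log_2 5))

For T(n) = 5T(n/2) + O(n^2): log_2(5) = 2.3219. This is Case 1 of the Master Theorem (c < log_b(a), work dominated by leaves), giving O(n^(log_2 5)).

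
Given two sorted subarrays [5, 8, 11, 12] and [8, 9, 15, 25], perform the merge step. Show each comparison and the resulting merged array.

Merging process:

Compare 5 vs 8: take 5 from left. Merged: [5]
Compare 8 vs 8: take 8 from left. Merged: [5, 8]
Compare 11 vs 8: take 8 from right. Merged: [5, 8, 8]
Compare 11 vs 9: take 9 from right. Merged: [5, 8, 8, 9]
Compare 11 vs 15: take 11 from left. Merged: [5, 8, 8, 9, 11]
Compare 12 vs 15: take 12 from left. Merged: [5, 8, 8, 9, 11, 12]
Append remaining from right: [15, 25]. Merged: [5, 8, 8, 9, 11, 12, 15, 25]

Final merged array: [5, 8, 8, 9, 11, 12, 15, 25]
Total comparisons: 6

The merged array is [5, 8, 8, 9, 11, 12, 15, 25], requiring 6 comparisons. The merge step runs in O(n) time where n is the total number of elements.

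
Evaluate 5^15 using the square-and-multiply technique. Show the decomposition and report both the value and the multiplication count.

Computing 5^15 by squaring (build up from 5^1; each line after the first costs one multiplication):

5^1 = 5
5^2 = (5^1)^2 = 5^2 = 25
5^3 = 5 * 5^2 = 5 * 25 = 125
5^6 = (5^3)^2 = 125^2 = 15625
5^7 = 5 * 5^6 = 5 * 15625 = 78125
5^14 = (5^7)^2 = 78125^2 = 6103515625
5^15 = 5 * 5^14 = 5 * 6103515625 = 30517578125

Result: 30517578125
Multiplications needed: 6 (6 lines after 5^1)

5^15 = 30517578125. Using exponentiation by squaring, this requires 6 multiplications. The key idea: if the exponent is even, square the half-power; if odd, multiply by the base once.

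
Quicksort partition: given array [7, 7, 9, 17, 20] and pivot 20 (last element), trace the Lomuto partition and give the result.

Lomuto partition with pivot = 20:

Initial array: [7, 7, 9, 17, 20]

arr[0]=7 <= 20: swap with position 0, array becomes [7, 7, 9, 17, 20]
arr[1]=7 <= 20: swap with position 1, array becomes [7, 7, 9, 17, 20]
arr[2]=9 <= 20: swap with position 2, array becomes [7, 7, 9, 17, 20]
arr[3]=17 <= 20: swap with position 3, array becomes [7, 7, 9, 17, 20]

Place pivot at position 4: [7, 7, 9, 17, 20]
Pivot position: 4

After partitioning with pivot 20, the array becomes [7, 7, 9, 17, 20]. The pivot is placed at index 4. All elements to the left of the pivot are <= 20, and all elements to the right are > 20.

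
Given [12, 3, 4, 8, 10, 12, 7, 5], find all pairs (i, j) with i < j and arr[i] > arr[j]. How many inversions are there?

Finding inversions in [12, 3, 4, 8, 10, 12, 7, 5]:

(0, 1): arr[0]=12 > arr[1]=3
(0, 2): arr[0]=12 > arr[2]=4
(0, 3): arr[0]=12 > arr[3]=8
(0, 4): arr[0]=12 > arr[4]=10
(0, 6): arr[0]=12 > arr[6]=7
(0, 7): arr[0]=12 > arr[7]=5
(3, 6): arr[3]=8 > arr[6]=7
(3, 7): arr[3]=8 > arr[7]=5
(4, 6): arr[4]=10 > arr[6]=7
(4, 7): arr[4]=10 > arr[7]=5
(5, 6): arr[5]=12 > arr[6]=7
(5, 7): arr[5]=12 > arr[7]=5
(6, 7): arr[6]=7 > arr[7]=5

Total inversions: 13

The array has 13 inversion(s): (0,1), (0,2), (0,3), (0,4), (0,6), (0,7), (3,6), (3,7), (4,6), (4,7), (5,6), (5,7), (6,7). Each pair (i,j) satisfies i < j and arr[i] > arr[j].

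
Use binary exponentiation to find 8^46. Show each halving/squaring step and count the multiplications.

Computing 8^46 by squaring (build up from 8^1; each line after the first costs one multiplication):

8^1 = 8
8^2 = (8^1)^2 = 8^2 = 64
8^4 = (8^2)^2 = 64^2 = 4096
8^5 = 8 * 8^4 = 8 * 4096 = 32768
8^10 = (8^5)^2 = 32768^2 = 1073741824
8^11 = 8 * 8^10 = 8 * 1073741824 = 8589934592
8^22 = (8^11)^2 = 8589934592^2 = 73786976294838206464
8^23 = 8 * 8^22 = 8 * 73786976294838206464 = 590295810358705651712
8^46 = (8^23)^2 = 590295810358705651712^2 = 348449143727040986586495598010130648530944

Result: 348449143727040986586495598010130648530944
Multiplications needed: 8 (8 lines after 8^1)

8^46 = 348449143727040986586495598010130648530944. Using exponentiation by squaring, this requires 8 multiplications. The key idea: if the exponent is even, square the half-power; if odd, multiply by the base once.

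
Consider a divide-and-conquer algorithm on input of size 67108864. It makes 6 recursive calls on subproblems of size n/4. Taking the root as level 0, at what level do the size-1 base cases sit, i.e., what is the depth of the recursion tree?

For divide and conquer with division factor 4:

Problem sizes at each level:
Level 0: 67108864
Level 1: 16777216
Level 2: 4194304
Level 3: 1048576
Level 4: 262144
Level 5: 65536
Level 6: 16384
Level 7: 4096
Level 8: 1024
Level 9: 256
Level 10: 64
Level 11: 16
Level 12: 4
Level 13: 1

The root is level 0 and the size-1 base case is level 13 (the tree spans levels 0 through 13, i.e. 14 levels counting the root), so the depth is the number of divisions: log_4(67108864) = 13

The recursion tree depth is log_4(67108864) = 13. At each level, the problem size is divided by 4, so it takes 13 divisions to reduce to a base case of size 1. The algorithm makes 6 recursive calls at each level.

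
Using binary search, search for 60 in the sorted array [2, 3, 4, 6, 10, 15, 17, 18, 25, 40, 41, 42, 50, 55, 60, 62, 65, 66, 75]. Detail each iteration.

Binary search for 60 in [2, 3, 4, 6, 10, 15, 17, 18, 25, 40, 41, 42, 50, 55, 60, 62, 65, 66, 75]:

lo=0, hi=18, mid=9, arr[mid]=40 -> 40 < 60, search right half
lo=10, hi=18, mid=14, arr[mid]=60 -> Found target at index 14!

Binary search finds 60 at index 14 after 2 comparisons. The search repeatedly halves the search space by comparing with the middle element.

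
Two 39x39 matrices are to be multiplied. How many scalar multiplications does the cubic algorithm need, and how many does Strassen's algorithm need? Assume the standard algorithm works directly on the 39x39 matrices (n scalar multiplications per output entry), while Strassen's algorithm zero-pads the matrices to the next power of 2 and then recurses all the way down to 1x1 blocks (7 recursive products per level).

Matrix multiplication for 39x39 matrices:

Strassen's algorithm requires power-of-2 dimensions. Pad 39x39 to 64x64 (next power of 2).

Standard algorithm: 39^3 = 59319 multiplications
Strassen's algorithm: 7^(log2(64)) = 7^6 = 117649 multiplications
Difference: 59319 - 117649 = -58330 (Strassen uses MORE here due to padding overhead — for small or just-over-power-of-2 n, padding can outweigh the per-level savings)

Standard: 59319 multiplications (39^3). Strassen: 117649 multiplications (7^6, after padding to 64x64). Strassen reduces 8 recursive multiplications to 7 at each level.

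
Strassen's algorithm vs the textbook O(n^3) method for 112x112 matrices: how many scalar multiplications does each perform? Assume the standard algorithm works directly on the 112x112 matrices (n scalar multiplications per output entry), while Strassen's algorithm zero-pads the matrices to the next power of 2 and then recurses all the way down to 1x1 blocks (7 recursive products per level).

Matrix multiplication for 112x112 matrices:

Strassen's algorithm requires power-of-2 dimensions. Pad 112x112 to 128x128 (next power of 2).

Standard algorithm: 112^3 = 1404928 multiplications
Strassen's algorithm: 7^(log2(128)) = 7^7 = 823543 multiplications
Savings: 1404928 - 823543 = 581385 multiplications

Standard: 1404928 multiplications (112^3). Strassen: 823543 multiplications (7^7, after padding to 128x128). Strassen reduces 8 recursive multiplications to 7 at each level.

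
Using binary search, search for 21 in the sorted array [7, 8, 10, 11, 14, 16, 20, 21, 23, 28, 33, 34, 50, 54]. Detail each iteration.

Binary search for 21 in [7, 8, 10, 11, 14, 16, 20, 21, 23, 28, 33, 34, 50, 54]:

lo=0, hi=13, mid=6, arr[mid]=20 -> 20 < 21, search right half
lo=7, hi=13, mid=10, arr[mid]=33 -> 33 > 21, search left half
lo=7, hi=9, mid=8, arr[mid]=23 -> 23 > 21, search left half
lo=7, hi=7, mid=7, arr[mid]=21 -> Found target at index 7!

Binary search finds 21 at index 7 after 4 comparisons. The search repeatedly halves the search space by comparing with the middle element.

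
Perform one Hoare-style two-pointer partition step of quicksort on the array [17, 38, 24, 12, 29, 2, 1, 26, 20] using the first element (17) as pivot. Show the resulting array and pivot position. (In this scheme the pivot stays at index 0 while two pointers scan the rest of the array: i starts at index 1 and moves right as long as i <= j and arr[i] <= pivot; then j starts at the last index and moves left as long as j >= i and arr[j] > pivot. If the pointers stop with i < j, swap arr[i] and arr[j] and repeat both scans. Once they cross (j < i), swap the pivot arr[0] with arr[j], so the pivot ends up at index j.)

Hoare-style two-pointer partition with pivot = 17:

Initial array: [17, 38, 24, 12, 29, 2, 1, 26, 20]

Pointers start at i = 1, j = 8.
i stops at index 1 (arr[1]=38 > 17), j stops at index 6 (arr[6]=1 <= 17): swap arr[1] and arr[6], array becomes [17, 1, 24, 12, 29, 2, 38, 26, 20]
i stops at index 2 (arr[2]=24 > 17), j stops at index 5 (arr[5]=2 <= 17): swap arr[2] and arr[5], array becomes [17, 1, 2, 12, 29, 24, 38, 26, 20]
i ends at 4, j ends at 3: the pointers have crossed (j < i), so scanning stops.

Swap pivot arr[0] with arr[3] to place pivot at position 3: [12, 1, 2, 17, 29, 24, 38, 26, 20]
Pivot position: 3

After partitioning with pivot 17, the array becomes [12, 1, 2, 17, 29, 24, 38, 26, 20]. The pivot is placed at index 3. All elements to the left of the pivot are <= 17, and all elements to the right are > 17.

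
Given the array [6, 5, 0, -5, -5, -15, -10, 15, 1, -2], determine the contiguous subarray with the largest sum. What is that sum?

Using Kadane's algorithm on [6, 5, 0, -5, -5, -15, -10, 15, 1, -2]:

Scanning through the array:
Position 1 (value 5): max_ending_here = 11, max_so_far = 11
Position 2 (value 0): max_ending_here = 11, max_so_far = 11
Position 3 (value -5): max_ending_here = 6, max_so_far = 11
Position 4 (value -5): max_ending_here = 1, max_so_far = 11
Position 5 (value -15): max_ending_here = -14, max_so_far = 11
Position 6 (value -10): max_ending_here = -10, max_so_far = 11
Position 7 (value 15): max_ending_here = 15, max_so_far = 15
Position 8 (value 1): max_ending_here = 16, max_so_far = 16
Position 9 (value -2): max_ending_here = 14, max_so_far = 16

Maximum subarray: [15, 1]
Maximum sum: 16

The maximum subarray is [15, 1] with sum 16. This subarray runs from index 7 to index 8.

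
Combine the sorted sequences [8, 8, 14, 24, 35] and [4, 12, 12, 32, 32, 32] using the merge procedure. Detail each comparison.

Merging process:

Compare 8 vs 4: take 4 from right. Merged: [4]
Compare 8 vs 12: take 8 from left. Merged: [4, 8]
Compare 8 vs 12: take 8 from left. Merged: [4, 8, 8]
Compare 14 vs 12: take 12 from right. Merged: [4, 8, 8, 12]
Compare 14 vs 12: take 12 from right. Merged: [4, 8, 8, 12, 12]
Compare 14 vs 32: take 14 from left. Merged: [4, 8, 8, 12, 12, 14]
Compare 24 vs 32: take 24 from left. Merged: [4, 8, 8, 12, 12, 14, 24]
Compare 35 vs 32: take 32 from right. Merged: [4, 8, 8, 12, 12, 14, 24, 32]
Compare 35 vs 32: take 32 from right. Merged: [4, 8, 8, 12, 12, 14, 24, 32, 32]
Compare 35 vs 32: take 32 from right. Merged: [4, 8, 8, 12, 12, 14, 24, 32, 32, 32]
Append remaining from left: [35]. Merged: [4, 8, 8, 12, 12, 14, 24, 32, 32, 32, 35]

Final merged array: [4, 8, 8, 12, 12, 14, 24, 32, 32, 32, 35]
Total comparisons: 10

The merged array is [4, 8, 8, 12, 12, 14, 24, 32, 32, 32, 35], requiring 10 comparisons. The merge step runs in O(n) time where n is the total number of elements.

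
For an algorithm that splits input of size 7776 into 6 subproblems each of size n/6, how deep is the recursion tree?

For divide and conquer with division factor 6:

Problem sizes at each level:
Level 0: 7776
Level 1: 1296
Level 2: 216
Level 3: 36
Level 4: 6
Level 5: 1

The root is level 0 and the size-1 base case is level 5 (the tree spans levels 0 through 5, i.e. 6 levels counting the root), so the depth is the number of divisions: log_6(7776) = 5

The recursion tree depth is log_6(7776) = 5. At each level, the problem size is divided by 6, so it takes 5 divisions to reduce to a base case of size 1. The algorithm makes 6 recursive calls at each level.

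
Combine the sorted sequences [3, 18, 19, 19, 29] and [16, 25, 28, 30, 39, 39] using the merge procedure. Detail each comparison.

Merging process:

Compare 3 vs 16: take 3 from left. Merged: [3]
Compare 18 vs 16: take 16 from right. Merged: [3, 16]
Compare 18 vs 25: take 18 from left. Merged: [3, 16, 18]
Compare 19 vs 25: take 19 from left. Merged: [3, 16, 18, 19]
Compare 19 vs 25: take 19 from left. Merged: [3, 16, 18, 19, 19]
Compare 29 vs 25: take 25 from right. Merged: [3, 16, 18, 19, 19, 25]
Compare 29 vs 28: take 28 from right. Merged: [3, 16, 18, 19, 19, 25, 28]
Compare 29 vs 30: take 29 from left. Merged: [3, 16, 18, 19, 19, 25, 28, 29]
Append remaining from right: [30, 39, 39]. Merged: [3, 16, 18, 19, 19, 25, 28, 29, 30, 39, 39]

Final merged array: [3, 16, 18, 19, 19, 25, 28, 29, 30, 39, 39]
Total comparisons: 8

The merged array is [3, 16, 18, 19, 19, 25, 28, 29, 30, 39, 39], requiring 8 comparisons. The merge step runs in O(n) time where n is the total number of elements.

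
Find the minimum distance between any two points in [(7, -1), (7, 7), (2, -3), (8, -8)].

Computing all pairwise distances among 4 points:

d((7, -1), (7, 7)) = 8.0
d((7, -1), (2, -3)) = 5.3852 <-- minimum
d((7, -1), (8, -8)) = 7.0711
d((7, 7), (2, -3)) = 11.1803
d((7, 7), (8, -8)) = 15.0333
d((2, -3), (8, -8)) = 7.8102

Closest pair: (7, -1) and (2, -3) with distance 5.3852

The closest pair is (7, -1) and (2, -3) with Euclidean distance 5.3852. For 4 points, brute-force pairwise comparison is shown above. For large n, the divide-and-conquer algorithm (sort by x, recurse on halves, check the dividing strip) achieves O(n log n).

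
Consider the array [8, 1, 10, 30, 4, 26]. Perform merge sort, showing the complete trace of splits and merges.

Merge sort trace:

Split: [8, 1, 10, 30, 4, 26] -> [8, 1, 10] and [30, 4, 26]
  Split: [8, 1, 10] -> [8] and [1, 10]
    Split: [1, 10] -> [1] and [10]
    Merge: [1] + [10] -> [1, 10]
  Merge: [8] + [1, 10] -> [1, 8, 10]
  Split: [30, 4, 26] -> [30] and [4, 26]
    Split: [4, 26] -> [4] and [26]
    Merge: [4] + [26] -> [4, 26]
  Merge: [30] + [4, 26] -> [4, 26, 30]
Merge: [1, 8, 10] + [4, 26, 30] -> [1, 4, 8, 10, 26, 30]

Final sorted array: [1, 4, 8, 10, 26, 30]

The merge sort proceeds by recursively splitting the array and merging sorted halves.
After all merges, the sorted array is [1, 4, 8, 10, 26, 30].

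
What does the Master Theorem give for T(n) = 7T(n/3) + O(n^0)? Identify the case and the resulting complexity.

Master Theorem for T(n) = 7T(n/3) + O(n^0):

a = 7, b = 3, c = 0
log_b(a) = log_3(7) = 1.7712

Case 1: c = 0 < log_3(7) = 1.7712
T(n) = O(n^(log_3 7))

For T(n) = 7T(n/3) + O(n^0): log_3(7) = 1.7712. This is Case 1 of the Master Theorem (c < log_b(a), work dominated by leaves), giving O(n^(log_3 7)).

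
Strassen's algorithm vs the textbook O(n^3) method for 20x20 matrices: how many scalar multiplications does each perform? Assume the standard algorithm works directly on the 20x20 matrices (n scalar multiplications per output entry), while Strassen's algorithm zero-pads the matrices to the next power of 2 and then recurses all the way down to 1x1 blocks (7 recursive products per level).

Matrix multiplication for 20x20 matrices:

Strassen's algorithm requires power-of-2 dimensions. Pad 20x20 to 32x32 (next power of 2).

Standard algorithm: 20^3 = 8000 multiplications
Strassen's algorithm: 7^(log2(32)) = 7^5 = 16807 multiplications
Difference: 8000 - 16807 = -8807 (Strassen uses MORE here due to padding overhead — for small or just-over-power-of-2 n, padding can outweigh the per-level savings)

Standard: 8000 multiplications (20^3). Strassen: 16807 multiplications (7^5, after padding to 32x32). Strassen reduces 8 recursive multiplications to 7 at each level.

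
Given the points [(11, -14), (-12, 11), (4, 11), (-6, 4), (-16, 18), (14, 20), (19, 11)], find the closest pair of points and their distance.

Computing all pairwise distances among 7 points:

d((11, -14), (-12, 11)) = 33.9706
d((11, -14), (4, 11)) = 25.9615
d((11, -14), (-6, 4)) = 24.7588
d((11, -14), (-16, 18)) = 41.8688
d((11, -14), (14, 20)) = 34.1321
d((11, -14), (19, 11)) = 26.2488
d((-12, 11), (4, 11)) = 16.0
d((-12, 11), (-6, 4)) = 9.2195
d((-12, 11), (-16, 18)) = 8.0623 <-- minimum
d((-12, 11), (14, 20)) = 27.5136
d((-12, 11), (19, 11)) = 31.0
d((4, 11), (-6, 4)) = 12.2066
d((4, 11), (-16, 18)) = 21.1896
d((4, 11), (14, 20)) = 13.4536
d((4, 11), (19, 11)) = 15.0
d((-6, 4), (-16, 18)) = 17.2047
d((-6, 4), (14, 20)) = 25.6125
d((-6, 4), (19, 11)) = 25.9615
d((-16, 18), (14, 20)) = 30.0666
d((-16, 18), (19, 11)) = 35.6931
d((14, 20), (19, 11)) = 10.2956

Closest pair: (-12, 11) and (-16, 18) with distance 8.0623

The closest pair is (-12, 11) and (-16, 18) with Euclidean distance 8.0623. For 7 points, brute-force pairwise comparison is shown above. For large n, the divide-and-conquer algorithm (sort by x, recurse on halves, check the dividing strip) achieves O(n log n).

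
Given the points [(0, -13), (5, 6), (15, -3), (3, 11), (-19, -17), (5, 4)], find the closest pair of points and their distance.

Computing all pairwise distances among 6 points:

d((0, -13), (5, 6)) = 19.6469
d((0, -13), (15, -3)) = 18.0278
d((0, -13), (3, 11)) = 24.1868
d((0, -13), (-19, -17)) = 19.4165
d((0, -13), (5, 4)) = 17.72
d((5, 6), (15, -3)) = 13.4536
d((5, 6), (3, 11)) = 5.3852
d((5, 6), (-19, -17)) = 33.2415
d((5, 6), (5, 4)) = 2.0 <-- minimum
d((15, -3), (3, 11)) = 18.4391
d((15, -3), (-19, -17)) = 36.7696
d((15, -3), (5, 4)) = 12.2066
d((3, 11), (-19, -17)) = 35.609
d((3, 11), (5, 4)) = 7.2801
d((-19, -17), (5, 4)) = 31.8904

Closest pair: (5, 6) and (5, 4) with distance 2.0

The closest pair is (5, 6) and (5, 4) with Euclidean distance 2.0. For 6 points, brute-force pairwise comparison is shown above. For large n, the divide-and-conquer algorithm (sort by x, recurse on halves, check the dividing strip) achieves O(n log n).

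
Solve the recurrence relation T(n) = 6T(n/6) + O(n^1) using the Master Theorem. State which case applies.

Master Theorem for T(n) = 6T(n/6) + O(n^1):

a = 6, b = 6, c = 1
log_b(a) = log_6(6) = 1.0000

Case 2: c = 1 = log_6(6) = 1.0000
T(n) = O(n^1 log n) = O(n log n)

For T(n) = 6T(n/6) + O(n^1): log_6(6) = 1.0000. This is Case 2 of the Master Theorem (c = log_b(a), equal work at all levels), giving O(n log n).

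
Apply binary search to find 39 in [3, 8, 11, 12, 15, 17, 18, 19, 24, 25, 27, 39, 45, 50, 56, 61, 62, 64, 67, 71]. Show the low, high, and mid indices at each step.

Binary search for 39 in [3, 8, 11, 12, 15, 17, 18, 19, 24, 25, 27, 39, 45, 50, 56, 61, 62, 64, 67, 71]:

lo=0, hi=19, mid=9, arr[mid]=25 -> 25 < 39, search right half
lo=10, hi=19, mid=14, arr[mid]=56 -> 56 > 39, search left half
lo=10, hi=13, mid=11, arr[mid]=39 -> Found target at index 11!

Binary search finds 39 at index 11 after 3 comparisons. The search repeatedly halves the search space by comparing with the middle element.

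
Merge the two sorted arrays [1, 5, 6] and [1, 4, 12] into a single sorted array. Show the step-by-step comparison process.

Merging process:

Compare 1 vs 1: take 1 from left. Merged: [1]
Compare 5 vs 1: take 1 from right. Merged: [1, 1]
Compare 5 vs 4: take 4 from right. Merged: [1, 1, 4]
Compare 5 vs 12: take 5 from left. Merged: [1, 1, 4, 5]
Compare 6 vs 12: take 6 from left. Merged: [1, 1, 4, 5, 6]
Append remaining from right: [12]. Merged: [1, 1, 4, 5, 6, 12]

Final merged array: [1, 1, 4, 5, 6, 12]
Total comparisons: 5

The merged array is [1, 1, 4, 5, 6, 12], requiring 5 comparisons. The merge step runs in O(n) time where n is the total number of elements.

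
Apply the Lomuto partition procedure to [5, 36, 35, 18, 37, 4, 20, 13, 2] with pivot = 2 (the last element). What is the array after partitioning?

Lomuto partition with pivot = 2:

Initial array: [5, 36, 35, 18, 37, 4, 20, 13, 2]

arr[0]=5 > 2: no swap
arr[1]=36 > 2: no swap
arr[2]=35 > 2: no swap
arr[3]=18 > 2: no swap
arr[4]=37 > 2: no swap
arr[5]=4 > 2: no swap
arr[6]=20 > 2: no swap
arr[7]=13 > 2: no swap

Place pivot at position 0: [2, 36, 35, 18, 37, 4, 20, 13, 5]
Pivot position: 0

After partitioning with pivot 2, the array becomes [2, 36, 35, 18, 37, 4, 20, 13, 5]. The pivot is placed at index 0. All elements to the left of the pivot are <= 2, and all elements to the right are > 2.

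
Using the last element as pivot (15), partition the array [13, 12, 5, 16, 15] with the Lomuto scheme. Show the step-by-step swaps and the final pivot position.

Lomuto partition with pivot = 15:

Initial array: [13, 12, 5, 16, 15]

arr[0]=13 <= 15: swap with position 0, array becomes [13, 12, 5, 16, 15]
arr[1]=12 <= 15: swap with position 1, array becomes [13, 12, 5, 16, 15]
arr[2]=5 <= 15: swap with position 2, array becomes [13, 12, 5, 16, 15]
arr[3]=16 > 15: no swap

Place pivot at position 3: [13, 12, 5, 15, 16]
Pivot position: 3

After partitioning with pivot 15, the array becomes [13, 12, 5, 15, 16]. The pivot is placed at index 3. All elements to the left of the pivot are <= 15, and all elements to the right are > 15.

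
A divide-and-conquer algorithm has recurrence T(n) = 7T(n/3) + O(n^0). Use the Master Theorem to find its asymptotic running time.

Master Theorem for T(n) = 7T(n/3) + O(n^0):

a = 7, b = 3, c = 0
log_b(a) = log_3(7) = 1.7712

Case 1: c = 0 < log_3(7) = 1.7712
T(n) = O(n^(log_3 7))

For T(n) = 7T(n/3) + O(n^0): log_3(7) = 1.7712. This is Case 1 of the Master Theorem (c < log_b(a), work dominated by leaves), giving O(n^(log_3 7)).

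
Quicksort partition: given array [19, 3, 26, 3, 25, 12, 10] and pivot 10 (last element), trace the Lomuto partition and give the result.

Lomuto partition with pivot = 10:

Initial array: [19, 3, 26, 3, 25, 12, 10]

arr[0]=19 > 10: no swap
arr[1]=3 <= 10: swap with position 0, array becomes [3, 19, 26, 3, 25, 12, 10]
arr[2]=26 > 10: no swap
arr[3]=3 <= 10: swap with position 1, array becomes [3, 3, 26, 19, 25, 12, 10]
arr[4]=25 > 10: no swap
arr[5]=12 > 10: no swap

Place pivot at position 2: [3, 3, 10, 19, 25, 12, 26]
Pivot position: 2

After partitioning with pivot 10, the array becomes [3, 3, 10, 19, 25, 12, 26]. The pivot is placed at index 2. All elements to the left of the pivot are <= 10, and all elements to the right are > 10.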